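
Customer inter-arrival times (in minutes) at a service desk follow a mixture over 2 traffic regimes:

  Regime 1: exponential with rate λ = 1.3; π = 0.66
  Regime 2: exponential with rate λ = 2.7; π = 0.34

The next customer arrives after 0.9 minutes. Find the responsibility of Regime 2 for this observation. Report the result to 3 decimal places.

0.233

Apply Bayes' rule: the posterior for each component is proportional to its prior times its likelihood at x.
Component likelihoods at x = 0.9 minutes:
  f_1 = 1.3·e^(−1.3·0.9) = 1.3·e^(−1.1700) = 0.403477
  f_2 = 2.7·e^(−2.7·0.9) = 2.7·e^(−2.4300) = 0.237699
Weight by the priors:
  w_1·f_1 = 0.66 × 0.403477 = 0.266295
  w_2·f_2 = 0.34 × 0.237699 = 0.0808178
Marginal: 0.266295 + 0.0808178 = 0.347113
P(Regime 2 | data) = 0.0808178 / 0.347113 ≈ 0.233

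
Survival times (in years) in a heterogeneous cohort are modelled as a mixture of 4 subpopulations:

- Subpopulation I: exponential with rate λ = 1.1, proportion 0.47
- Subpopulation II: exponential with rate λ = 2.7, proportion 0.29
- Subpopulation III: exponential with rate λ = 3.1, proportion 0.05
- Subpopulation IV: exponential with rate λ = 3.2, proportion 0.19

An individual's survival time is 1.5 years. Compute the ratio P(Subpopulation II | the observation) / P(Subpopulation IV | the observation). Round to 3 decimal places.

Since P(k|x) ∝ P(Z=k) f_k(x), the posterior odds are P(Z=i) f_i(x) / (P(Z=j) f_j(x)).
Evaluate each component's likelihood at the observed value:
  f_I = 0.211255
  f_II = 0.0470404
  f_III = 0.029641
  f_IV = 0.0263352
Posterior odds = (P(Z=II)·f_II) / (P(Z=IV)·f_IV) = (0.29·0.0470404) / (0.19·0.0263352) = 0.0136417 / 0.00500369 ≈ 2.726

2.726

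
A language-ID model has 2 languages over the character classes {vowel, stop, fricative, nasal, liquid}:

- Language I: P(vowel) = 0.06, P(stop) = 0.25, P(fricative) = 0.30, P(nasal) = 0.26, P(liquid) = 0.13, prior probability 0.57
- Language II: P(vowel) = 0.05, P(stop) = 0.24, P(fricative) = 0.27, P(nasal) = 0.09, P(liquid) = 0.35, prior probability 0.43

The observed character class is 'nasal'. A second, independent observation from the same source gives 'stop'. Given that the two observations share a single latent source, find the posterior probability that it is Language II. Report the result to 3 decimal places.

0.200

P(component k | x) = π_k·f_k(x) / marginal(x), where marginal(x) = Σ_j π_j·f_j(x).
Since both observations come from the same component, the likelihood for component k is f_k(x₁)·f_k(x₂).
  f_I = [0.26] × [0.25] = 0.065
  f_II = [0.09] × [0.24] = 0.0216
Unnormalised posteriors:
  π_I·f_I = 0.57 × 0.065 = 0.03705
  π_II·f_II = 0.43 × 0.0216 = 0.009288
Evidence: 0.03705 + 0.009288 = 0.046338
P(Language II | x₁,x₂) ≈ 0.200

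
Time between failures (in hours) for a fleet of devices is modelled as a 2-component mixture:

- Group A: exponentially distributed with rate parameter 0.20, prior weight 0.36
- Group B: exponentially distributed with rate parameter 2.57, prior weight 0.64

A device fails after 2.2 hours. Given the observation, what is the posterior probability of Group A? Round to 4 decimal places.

0.8895

The responsibility of component k is π_k f_k(x) divided by Σ_j π_j f_j(x).
Exponential densities:
  p_A = 0.20·e^(−0.20·2.2) = 0.20·e^(−0.4400) = 0.128807
  p_B = 2.57·e^(−2.57·2.2) = 2.57·e^(−5.6540) = 0.00900393
Weight by the priors:
  π_A·p_A = 0.36 × 0.128807 = 0.0463706
  π_B·p_B = 0.64 × 0.00900393 = 0.00576252
Denominator: 0.0463706 + 0.00576252 = 0.0521331
Responsibility of Group A: 0.0463706 / 0.0521331 ≈ 0.8895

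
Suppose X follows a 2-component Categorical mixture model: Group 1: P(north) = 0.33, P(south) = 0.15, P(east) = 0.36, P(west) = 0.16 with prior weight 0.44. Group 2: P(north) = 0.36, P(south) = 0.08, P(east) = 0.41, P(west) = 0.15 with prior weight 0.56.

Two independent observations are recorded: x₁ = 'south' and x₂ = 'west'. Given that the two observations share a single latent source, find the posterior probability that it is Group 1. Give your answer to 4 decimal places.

P(component k | x) = π_k·f_k(x) / marginal(x), where marginal(x) = Σ_j π_j·f_j(x).
Since both observations come from the same component, the likelihood for component k is f_k(x₁)·f_k(x₂).
  L_1 = [0.15] × [0.16] = 0.024
  L_2 = [0.08] × [0.15] = 0.012
Weight by the priors:
  π_1·L_1 = 0.44 × 0.024 = 0.01056
  π_2·L_2 = 0.56 × 0.012 = 0.00672
Normaliser: 0.01056 + 0.00672 = 0.01728
P(Group 1 | x₁,x₂) = 0.01056 / 0.01728 ≈ 0.6111

0.6111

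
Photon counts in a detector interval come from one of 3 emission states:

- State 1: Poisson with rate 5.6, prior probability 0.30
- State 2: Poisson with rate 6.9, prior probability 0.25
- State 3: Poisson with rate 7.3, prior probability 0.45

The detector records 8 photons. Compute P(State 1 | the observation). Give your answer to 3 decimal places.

0.223

Apply Bayes' rule: the posterior for each component is proportional to its prior times its likelihood at x.
Evaluate each component's likelihood at the observed value:
  f_1 = e^(−5.6)·5.6^8/8! = 0.0887022
  f_2 = e^(−6.9)·6.9^8/8! = 0.128422
  f_3 = e^(−7.3)·7.3^8/8! = 0.135118
Unnormalised posteriors:
  w_1·f_1 = 0.30 × 0.0887022 = 0.0266107
  w_2·f_2 = 0.25 × 0.128422 = 0.0321056
  w_3·f_3 = 0.45 × 0.135118 = 0.060803
Denominator: 0.0266107 + 0.0321056 + 0.060803 = 0.119519
P(State 1 | the observation) = 0.0266107 / 0.119519 ≈ 0.223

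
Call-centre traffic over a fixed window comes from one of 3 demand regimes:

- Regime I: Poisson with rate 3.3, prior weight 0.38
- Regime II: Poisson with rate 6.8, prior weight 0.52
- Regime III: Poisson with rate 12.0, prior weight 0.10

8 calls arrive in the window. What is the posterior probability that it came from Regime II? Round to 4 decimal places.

Apply Bayes' rule: the posterior for each component is proportional to its prior times its likelihood at x.
Evaluate each component's likelihood at the observed value:
  L_I = e^(−3.3)·3.3^8/8! = 0.0128653
  L_II = e^(−6.8)·6.8^8/8! = 0.126284
  L_III = e^(−12.0)·12.0^8/8! = 0.0655233
Weight by the priors:
  w_I·L_I = 0.38 × 0.0128653 = 0.00488881
  w_II·L_II = 0.52 × 0.126284 = 0.0656677
  w_III·L_III = 0.10 × 0.0655233 = 0.00655233
Evidence: 0.00488881 + 0.0656677 + 0.00655233 = 0.0771088
Responsibility of Regime II: 0.0656677 / 0.0771088 ≈ 0.8516

0.8516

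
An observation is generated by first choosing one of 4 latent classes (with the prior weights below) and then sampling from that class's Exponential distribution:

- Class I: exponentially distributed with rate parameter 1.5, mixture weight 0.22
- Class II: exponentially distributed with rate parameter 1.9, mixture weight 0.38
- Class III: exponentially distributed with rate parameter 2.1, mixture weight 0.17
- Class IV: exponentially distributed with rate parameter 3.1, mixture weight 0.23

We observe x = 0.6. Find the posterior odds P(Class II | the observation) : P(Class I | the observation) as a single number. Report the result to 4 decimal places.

1.7210

Posterior odds = (π_i f_i(x)) / (π_j f_j(x)); the normalising sum cancels.
Exponential densities:
  L_I = 0.609854
  L_II = 0.607656
  L_III = 0.595673
  L_IV = 0.482585
Odds = (0.38/0.22) × (0.607656/0.609854) = 1.72727 × 0.996395 ≈ 1.7210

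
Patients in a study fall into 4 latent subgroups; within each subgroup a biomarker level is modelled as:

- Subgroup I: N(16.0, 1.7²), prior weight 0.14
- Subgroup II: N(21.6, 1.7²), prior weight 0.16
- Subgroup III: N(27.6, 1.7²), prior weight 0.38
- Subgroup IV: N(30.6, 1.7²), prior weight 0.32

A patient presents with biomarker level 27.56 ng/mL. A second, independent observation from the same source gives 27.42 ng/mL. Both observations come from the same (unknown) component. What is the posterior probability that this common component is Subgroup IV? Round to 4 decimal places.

Posterior ∝ prior × likelihood, so P(k | x) ∝ P(Z=k) f_k(x); normalise over all components.
Since both observations come from the same component, the likelihood for component k is f_k(x₁)·f_k(x₂).
  f_I = [2.13586e-11] × [3.72653e-11] = 7.95935e-22
  f_II = [0.000502873] × [0.000668922] = 3.36383e-07
  f_III = [0.234607] × [0.23336] = 0.0547479
  f_IV = [0.0474319] × [0.0407982] = 0.00193514
Multiply by the mixture weights:
  P(Z=I)·f_I = 0.14 × 7.95935e-22 = 1.11431e-22
  P(Z=II)·f_II = 0.16 × 3.36383e-07 = 5.38213e-08
  P(Z=III)·f_III = 0.38 × 0.0547479 = 0.0208042
  P(Z=IV)·f_IV = 0.32 × 0.00193514 = 0.000619244
Marginal: 1.11431e-22 + 5.38213e-08 + 0.0208042 + 0.000619244 = 0.0214235
P(Subgroup IV | x₁, x₂) = 0.000619244 / 0.0214235 ≈ 0.0289

0.0289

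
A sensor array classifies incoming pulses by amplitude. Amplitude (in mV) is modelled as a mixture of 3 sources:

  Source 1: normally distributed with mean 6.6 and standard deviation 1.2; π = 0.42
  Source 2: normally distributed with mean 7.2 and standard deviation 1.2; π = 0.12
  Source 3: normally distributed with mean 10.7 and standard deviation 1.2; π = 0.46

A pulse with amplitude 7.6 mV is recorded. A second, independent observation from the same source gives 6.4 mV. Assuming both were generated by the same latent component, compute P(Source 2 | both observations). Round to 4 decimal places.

The responsibility of component k is w_k f_k(x) divided by Σ_j w_j f_j(x).
Since both observations come from the same component, the likelihood for component k is f_k(x₁)·f_k(x₂).
  p_1 = [(1/(1.2·√(2π)))·exp(−(7.6−6.6)²/(2·1.2²)) = 0.332452·exp(-0.34722) = 0.234927] × [0.327866] = 0.0770245
  p_2 = [(1/(1.2·√(2π)))·exp(−(7.6−7.2)²/(2·1.2²)) = 0.332452·exp(-0.05556) = 0.314486] × [0.266207] = 0.0837183
  p_3 = [(1/(1.2·√(2π)))·exp(−(7.6−10.7)²/(2·1.2²)) = 0.332452·exp(-3.33681) = 0.0118188] × [0.000541375] = 6.39839e-06
Multiply by the mixture weights:
  w_1·p_1 = 0.42 × 0.0770245 = 0.0323503
  w_2·p_2 = 0.12 × 0.0837183 = 0.0100462
  w_3·p_3 = 0.46 × 6.39839e-06 = 2.94326e-06
Denominator: 0.0323503 + 0.0100462 + 2.94326e-06 = 0.0423994
P(Source 2 | data) = 0.0100462 / 0.0423994 ≈ 0.2369

0.2369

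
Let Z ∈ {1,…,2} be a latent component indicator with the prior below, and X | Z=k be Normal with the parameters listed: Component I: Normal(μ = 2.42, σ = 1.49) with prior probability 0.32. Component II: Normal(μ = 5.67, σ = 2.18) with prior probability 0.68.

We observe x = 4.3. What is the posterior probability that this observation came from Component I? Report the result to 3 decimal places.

0.275

The responsibility of component k is π_k f_k(x) divided by Σ_j π_j f_j(x).
Normal densities:
  p_I = (1/(1.49·√(2π)))·exp(−(4.3−2.42)²/(2·1.49²)) = 0.267746·exp(-0.79600) = 0.120788
  p_II = (1/(2.18·√(2π)))·exp(−(4.3−5.67)²/(2·2.18²)) = 0.183001·exp(-0.19747) = 0.150208
Weight by the priors:
  π_I·p_I = 0.32 × 0.120788 = 0.0386523
  π_II·p_II = 0.68 × 0.150208 = 0.102142
Denominator: 0.0386523 + 0.102142 = 0.140794
P(Component I | data) ≈ 0.275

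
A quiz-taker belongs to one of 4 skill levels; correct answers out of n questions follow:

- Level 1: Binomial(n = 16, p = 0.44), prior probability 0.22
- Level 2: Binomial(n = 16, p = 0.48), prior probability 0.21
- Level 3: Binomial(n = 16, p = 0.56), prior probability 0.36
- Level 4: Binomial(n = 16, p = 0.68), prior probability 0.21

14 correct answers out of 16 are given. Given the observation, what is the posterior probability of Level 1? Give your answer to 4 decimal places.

Posterior ∝ prior × likelihood, so P(k | x) ∝ P(Z=k) f_k(x); normalise over all components.
Evaluate each component's likelihood at the observed value:
  f_1 = C(16,14)·0.44^14·0.56^2 = 120·1.01938e-05·0.3136 = 0.000383614
  f_2 = C(16,14)·0.48^14·0.52^2 = 120·3.44649e-05·0.2704 = 0.00111832
  f_3 = C(16,14)·0.56^14·0.44^2 = 120·0.000298286·0.1936 = 0.00692977
  f_4 = C(16,14)·0.68^14·0.32^2 = 120·0.00451986·0.1024 = 0.05554
Weight by the priors:
  P(Z=1)·f_1 = 0.22 × 0.000383614 = 8.43951e-05
  P(Z=2)·f_2 = 0.21 × 0.00111832 = 0.000234847
  P(Z=3)·f_3 = 0.36 × 0.00692977 = 0.00249472
  P(Z=4)·f_4 = 0.21 × 0.05554 = 0.0116634
Normaliser: 8.43951e-05 + 0.000234847 + 0.00249472 + 0.0116634 = 0.0144774
P(Level 1 | data) = 8.43951e-05 / 0.0144774 ≈ 0.0058

0.0058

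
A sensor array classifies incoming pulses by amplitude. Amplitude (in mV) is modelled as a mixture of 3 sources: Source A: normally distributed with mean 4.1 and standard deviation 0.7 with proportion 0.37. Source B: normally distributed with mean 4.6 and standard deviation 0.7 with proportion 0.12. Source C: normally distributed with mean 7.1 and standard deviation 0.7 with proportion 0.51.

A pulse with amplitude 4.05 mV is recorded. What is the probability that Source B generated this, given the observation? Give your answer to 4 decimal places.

0.1928

By Bayes' theorem, P(k | x) = P(Z=k) f_k(x) / Σ_j P(Z=j) f_j(x).
Evaluate each component's likelihood at the observed value:
  p_A = (1/(0.7·√(2π)))·exp(−(4.05−4.1)²/(2·0.7²)) = 0.569918·exp(-0.00255) = 0.568466
  p_B = (1/(0.7·√(2π)))·exp(−(4.05−4.6)²/(2·0.7²)) = 0.569918·exp(-0.30867) = 0.418559
  p_C = (1/(0.7·√(2π)))·exp(−(4.05−7.1)²/(2·0.7²)) = 0.569918·exp(-9.49235) = 4.29871e-05
Prior × likelihood for each component:
  P(Z=A)·p_A = 0.37 × 0.568466 = 0.210332
  P(Z=B)·p_B = 0.12 × 0.418559 = 0.0502271
  P(Z=C)·p_C = 0.51 × 4.29871e-05 = 2.19234e-05
Sum: 0.210332 + 0.0502271 + 2.19234e-05 = 0.260581
So the posterior for Source B is 0.0502271 / 0.260581 ≈ 0.1928.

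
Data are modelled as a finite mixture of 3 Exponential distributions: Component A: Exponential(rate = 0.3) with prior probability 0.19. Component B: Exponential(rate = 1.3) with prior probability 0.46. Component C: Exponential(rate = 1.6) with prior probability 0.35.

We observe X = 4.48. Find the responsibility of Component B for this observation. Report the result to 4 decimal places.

Posterior ∝ prior × likelihood, so P(k | x) ∝ w_k f_k(x); normalise over all components.
Evaluate each component's likelihood at the observed value:
  p_A = 0.0782401
  p_B = 0.00384249
  p_C = 0.00123338
Prior × likelihood for each component:
  w_A·p_A = 0.19 × 0.0782401 = 0.0148656
  w_B·p_B = 0.46 × 0.00384249 = 0.00176754
  w_C·p_C = 0.35 × 0.00123338 = 0.000431683
Sum: 0.0148656 + 0.00176754 + 0.000431683 = 0.0170648
So the posterior for Component B is 0.00176754 / 0.0170648 ≈ 0.1036.

0.1036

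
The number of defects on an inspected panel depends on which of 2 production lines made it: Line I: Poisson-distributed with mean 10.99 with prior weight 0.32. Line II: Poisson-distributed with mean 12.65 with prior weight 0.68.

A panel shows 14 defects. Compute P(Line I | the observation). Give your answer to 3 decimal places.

0.257

The responsibility of component k is P(Z=k) f_k(x) divided by Σ_j P(Z=j) f_j(x).
Evaluate each component's likelihood at the observed value:
  L_I = e^(−10.99)·10.99^14/14! = 0.0725543
  L_II = e^(−12.65)·12.65^14/14! = 0.098863
Multiply by the mixture weights:
  P(Z=I)·L_I = 0.32 × 0.0725543 = 0.0232174
  P(Z=II)·L_II = 0.68 × 0.098863 = 0.0672268
Denominator: 0.0232174 + 0.0672268 = 0.0904442
P(Line I | 14 defects) = 0.0232174 / 0.0904442 ≈ 0.257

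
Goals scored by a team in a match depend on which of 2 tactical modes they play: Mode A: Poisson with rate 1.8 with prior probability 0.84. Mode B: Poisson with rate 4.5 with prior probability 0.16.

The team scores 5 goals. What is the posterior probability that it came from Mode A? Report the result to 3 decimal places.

P(component k | x) = w_k·f_k(x) / marginal(x), where marginal(x) = Σ_j w_j·f_j(x).
Evaluate each component's likelihood at the observed value:
  p_A = 0.0260286
  p_B = 0.170827
Prior × likelihood for each component:
  w_A·p_A = 0.84 × 0.0260286 = 0.021864
  w_B·p_B = 0.16 × 0.170827 = 0.0273323
Evidence: 0.021864 + 0.0273323 = 0.0491963
P(Mode A | the observation) = 0.021864 / 0.0491963 ≈ 0.444

0.444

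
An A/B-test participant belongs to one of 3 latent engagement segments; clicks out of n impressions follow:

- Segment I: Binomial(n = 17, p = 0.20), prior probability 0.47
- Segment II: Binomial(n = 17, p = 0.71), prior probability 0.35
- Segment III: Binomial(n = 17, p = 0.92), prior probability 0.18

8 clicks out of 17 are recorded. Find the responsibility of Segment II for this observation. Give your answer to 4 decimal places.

0.6700

P(component k | x) = π_k·f_k(x) / marginal(x), where marginal(x) = Σ_j π_j·f_j(x).
Component likelihoods at x = 8 clicks out of 17:
  f_I = C(17,8)·0.20^8·0.80^9 = 24310·2.56e-06·0.134218 = 0.00835285
  f_II = C(17,8)·0.71^8·0.29^9 = 24310·0.0645754·1.45071e-05 = 0.0227737
  f_III = C(17,8)·0.92^8·0.08^9 = 24310·0.513219·1.34218e-10 = 1.67455e-06
Prior × likelihood for each component:
  π_I·f_I = 0.47 × 0.00835285 = 0.00392584
  π_II·f_II = 0.35 × 0.0227737 = 0.0079708
  π_III·f_III = 0.18 × 1.67455e-06 = 3.01419e-07
Normaliser: 0.00392584 + 0.0079708 + 3.01419e-07 = 0.0118969
So the posterior for Segment II is 0.0079708 / 0.0118969 ≈ 0.6700.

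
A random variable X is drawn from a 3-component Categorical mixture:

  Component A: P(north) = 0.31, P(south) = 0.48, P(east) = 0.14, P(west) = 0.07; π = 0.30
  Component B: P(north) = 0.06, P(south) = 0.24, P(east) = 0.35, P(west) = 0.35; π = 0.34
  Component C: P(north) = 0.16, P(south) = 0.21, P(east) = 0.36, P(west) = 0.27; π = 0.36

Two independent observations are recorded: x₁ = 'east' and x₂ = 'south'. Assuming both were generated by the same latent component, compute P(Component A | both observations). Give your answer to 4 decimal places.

0.2655

Posterior ∝ prior × likelihood, so P(k | x) ∝ w_k f_k(x); normalise over all components.
Since both observations come from the same component, the likelihood for component k is f_k(x₁)·f_k(x₂).
  f_A = [P(east | comp) = 0.14] × [0.48] = 0.0672
  f_B = [P(east | comp) = 0.35] × [0.24] = 0.084
  f_C = [P(east | comp) = 0.36] × [0.21] = 0.0756
Multiply by the mixture weights:
  w_A·f_A = 0.30 × 0.0672 = 0.02016
  w_B·f_B = 0.34 × 0.084 = 0.02856
  w_C·f_C = 0.36 × 0.0756 = 0.027216
Denominator: 0.02016 + 0.02856 + 0.027216 = 0.075936
So the posterior for Component A is 0.02016 / 0.075936 ≈ 0.2655.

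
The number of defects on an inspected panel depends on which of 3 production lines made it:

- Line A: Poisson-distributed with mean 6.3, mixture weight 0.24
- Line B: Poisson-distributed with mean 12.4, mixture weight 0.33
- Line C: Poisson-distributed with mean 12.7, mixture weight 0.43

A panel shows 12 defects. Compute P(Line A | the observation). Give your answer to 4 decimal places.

0.0403

By Bayes' theorem, P(k | x) = P(Z=k) f_k(x) / Σ_j P(Z=j) f_j(x).
Poisson probabilities:
  L_A = e^(−6.3)·6.3^12/12! = 0.0149863
  L_B = e^(−12.4)·12.4^12/12! = 0.113624
  L_C = e^(−12.7)·12.7^12/12! = 0.112142
Multiply by the mixture weights:
  P(Z=A)·L_A = 0.24 × 0.0149863 = 0.00359671
  P(Z=B)·L_B = 0.33 × 0.113624 = 0.0374961
  P(Z=C)·L_C = 0.43 × 0.112142 = 0.048221
Evidence: 0.00359671 + 0.0374961 + 0.048221 = 0.0893138
P(Line A | data) = 0.00359671 / 0.0893138 ≈ 0.0403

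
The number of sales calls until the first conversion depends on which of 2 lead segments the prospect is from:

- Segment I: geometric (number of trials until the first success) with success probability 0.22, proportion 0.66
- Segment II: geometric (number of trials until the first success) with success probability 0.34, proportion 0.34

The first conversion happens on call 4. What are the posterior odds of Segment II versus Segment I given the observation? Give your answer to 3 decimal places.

Only the two components matter; the odds are (w_i f_i(x)) / (w_j f_j(x)).
Evaluate each component's likelihood at the observed value:
  L_I = 0.104401
  L_II = 0.0977486
Odds = (0.34/0.66) × (0.0977486/0.104401) = 0.515152 × 0.936277 ≈ 0.482

0.482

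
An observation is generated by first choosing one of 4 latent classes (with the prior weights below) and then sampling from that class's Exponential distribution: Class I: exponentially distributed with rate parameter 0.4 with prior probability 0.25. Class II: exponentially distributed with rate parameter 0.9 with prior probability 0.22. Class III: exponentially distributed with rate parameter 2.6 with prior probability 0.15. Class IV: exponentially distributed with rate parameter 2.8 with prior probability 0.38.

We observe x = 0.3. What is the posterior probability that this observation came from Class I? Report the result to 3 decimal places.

0.101

By Bayes' theorem, P(k | x) = π_k f_k(x) / Σ_j π_j f_j(x).
Component likelihoods at x = 0.3:
  L_I = 0.4·e^(−0.4·0.3) = 0.4·e^(−0.1200) = 0.354768
  L_II = 0.9·e^(−0.9·0.3) = 0.9·e^(−0.2700) = 0.687042
  L_III = 2.6·e^(−2.6·0.3) = 2.6·e^(−0.7800) = 1.19186
  L_IV = 2.8·e^(−2.8·0.3) = 2.8·e^(−0.8400) = 1.20879
Weight by the priors:
  π_I·L_I = 0.25 × 0.354768 = 0.088692
  π_II·L_II = 0.22 × 0.687042 = 0.151149
  π_III·L_III = 0.15 × 1.19186 = 0.178778
  π_IV·L_IV = 0.38 × 1.20879 = 0.45934
Evidence: 0.088692 + 0.151149 + 0.178778 + 0.45934 = 0.87796
P(Class I | 0.3) = 0.088692 / 0.87796 ≈ 0.101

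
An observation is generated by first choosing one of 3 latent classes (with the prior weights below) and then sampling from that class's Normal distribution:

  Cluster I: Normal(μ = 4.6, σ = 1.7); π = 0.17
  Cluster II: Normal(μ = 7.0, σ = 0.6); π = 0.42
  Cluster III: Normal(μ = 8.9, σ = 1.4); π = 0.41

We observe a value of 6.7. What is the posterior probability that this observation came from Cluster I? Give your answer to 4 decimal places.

P(component k | x) = π_k·f_k(x) / marginal(x), where marginal(x) = Σ_j π_j·f_j(x).
Evaluate each component's likelihood at the observed value:
  f_I = 0.109422
  f_II = 0.586776
  f_III = 0.0829013
Weight by the priors:
  π_I·f_I = 0.17 × 0.109422 = 0.0186018
  π_II·f_II = 0.42 × 0.586776 = 0.246446
  π_III·f_III = 0.41 × 0.0829013 = 0.0339895
Marginal: 0.0186018 + 0.246446 + 0.0339895 = 0.299037
So the posterior for Cluster I is 0.0186018 / 0.299037 ≈ 0.0622.

0.0622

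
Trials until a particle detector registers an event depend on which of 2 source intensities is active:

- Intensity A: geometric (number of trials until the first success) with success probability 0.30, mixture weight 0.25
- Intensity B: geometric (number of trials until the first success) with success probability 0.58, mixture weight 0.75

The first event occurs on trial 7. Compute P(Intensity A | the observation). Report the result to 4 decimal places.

0.7870

Posterior ∝ prior × likelihood, so P(k | x) ∝ w_k f_k(x); normalise over all components.
Evaluate each component's likelihood at the observed value:
  f_A = 0.0352947
  f_B = 0.00318364
Prior × likelihood for each component:
  w_A·f_A = 0.25 × 0.0352947 = 0.00882367
  w_B·f_B = 0.75 × 0.00318364 = 0.00238773
Sum: 0.00882367 + 0.00238773 = 0.0112114
Responsibility of Intensity A: 0.00882367 / 0.0112114 ≈ 0.7870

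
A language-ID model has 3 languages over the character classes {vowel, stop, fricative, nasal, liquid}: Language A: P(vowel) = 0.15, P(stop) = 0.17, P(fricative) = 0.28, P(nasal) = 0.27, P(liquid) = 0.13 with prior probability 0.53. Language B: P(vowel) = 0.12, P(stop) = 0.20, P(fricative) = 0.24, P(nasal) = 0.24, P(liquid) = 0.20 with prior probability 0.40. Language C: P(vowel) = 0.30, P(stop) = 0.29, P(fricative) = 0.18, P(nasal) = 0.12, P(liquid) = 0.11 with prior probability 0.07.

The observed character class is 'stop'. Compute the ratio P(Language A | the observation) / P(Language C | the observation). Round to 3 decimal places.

4.438

Posterior odds = (w_i f_i(x)) / (w_j f_j(x)); the normalising sum cancels.
Evaluate each component's likelihood at the observed value:
  p_A = P(stop | comp) = 0.17
  p_B = P(stop | comp) = 0.20
  p_C = P(stop | comp) = 0.29
Odds = (0.53/0.07) × (0.17/0.29) = 7.57143 × 0.586207 ≈ 4.438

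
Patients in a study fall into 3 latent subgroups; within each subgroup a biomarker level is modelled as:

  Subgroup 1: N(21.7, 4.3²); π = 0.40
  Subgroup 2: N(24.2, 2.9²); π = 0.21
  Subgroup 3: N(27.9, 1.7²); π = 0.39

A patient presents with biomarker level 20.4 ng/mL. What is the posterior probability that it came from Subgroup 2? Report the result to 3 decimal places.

By Bayes' theorem, P(k | x) = w_k f_k(x) / Σ_j w_j f_j(x).
Evaluate each component's likelihood at the observed value:
  f_1 = 0.0886327
  f_2 = 0.0583001
  f_3 = 1.39309e-05
Unnormalised posteriors:
  w_1·f_1 = 0.40 × 0.0886327 = 0.0354531
  w_2·f_2 = 0.21 × 0.0583001 = 0.012243
  w_3·f_3 = 0.39 × 1.39309e-05 = 5.43305e-06
Sum: 0.0354531 + 0.012243 + 5.43305e-06 = 0.0477016
Responsibility of Subgroup 2: 0.012243 / 0.0477016 ≈ 0.257

0.257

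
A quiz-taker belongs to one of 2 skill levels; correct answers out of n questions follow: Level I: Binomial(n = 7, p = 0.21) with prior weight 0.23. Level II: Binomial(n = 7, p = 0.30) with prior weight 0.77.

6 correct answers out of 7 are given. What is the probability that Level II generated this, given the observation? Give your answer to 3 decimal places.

0.962

P(component k | x) = π_k·f_k(x) / marginal(x), where marginal(x) = Σ_j π_j·f_j(x).
Binomial probabilities:
  p_I = C(7,6)·0.21^6·0.79^1 = 7·8.57661e-05·0.79 = 0.000474287
  p_II = C(7,6)·0.30^6·0.70^1 = 7·0.000729·0.7 = 0.0035721
Prior × likelihood for each component:
  π_I·p_I = 0.23 × 0.000474287 = 0.000109086
  π_II·p_II = 0.77 × 0.0035721 = 0.00275052
Marginal: 0.000109086 + 0.00275052 = 0.0028596
P(Level II | data) = 0.00275052 / 0.0028596 ≈ 0.962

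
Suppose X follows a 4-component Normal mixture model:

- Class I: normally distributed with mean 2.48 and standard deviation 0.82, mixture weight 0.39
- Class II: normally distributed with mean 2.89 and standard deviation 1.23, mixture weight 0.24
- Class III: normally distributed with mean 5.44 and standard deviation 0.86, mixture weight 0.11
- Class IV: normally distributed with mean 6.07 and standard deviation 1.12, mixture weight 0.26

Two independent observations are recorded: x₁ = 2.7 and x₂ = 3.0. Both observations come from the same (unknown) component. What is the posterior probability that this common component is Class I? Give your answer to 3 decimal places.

0.746

Apply Bayes' rule: the posterior for each component is proportional to its prior times its likelihood at x.
Since both observations come from the same component, the likelihood for component k is f_k(x₁)·f_k(x₂).
  f_I = [0.469316] × [0.397898] = 0.18674
  f_II = [0.320497] × [0.323049] = 0.103536
  f_III = [0.0028985] × [0.00828761] = 2.40216e-05
  f_IV = [0.00385227] × [0.00832074] = 3.20538e-05
Multiply by the mixture weights:
  P(Z=I)·f_I = 0.39 × 0.18674 = 0.0728287
  P(Z=II)·f_II = 0.24 × 0.103536 = 0.0248487
  P(Z=III)·f_III = 0.11 × 2.40216e-05 = 2.64238e-06
  P(Z=IV)·f_IV = 0.26 × 3.20538e-05 = 8.33398e-06
Sum: 0.0728287 + 0.0248487 + 2.64238e-06 + 8.33398e-06 = 0.0976883
P(Class I | data) ≈ 0.746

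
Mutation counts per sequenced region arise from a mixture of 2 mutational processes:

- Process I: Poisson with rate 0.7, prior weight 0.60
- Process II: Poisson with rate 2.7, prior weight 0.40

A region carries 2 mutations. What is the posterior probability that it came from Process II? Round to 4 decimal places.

0.5731

P(component k | x) = π_k·f_k(x) / marginal(x), where marginal(x) = Σ_j π_j·f_j(x).
Poisson probabilities:
  L_I = 0.121663
  L_II = 0.244964
Weight by the priors:
  π_I·L_I = 0.60 × 0.121663 = 0.072998
  π_II·L_II = 0.40 × 0.244964 = 0.0979856
Evidence: 0.072998 + 0.0979856 = 0.170984
P(Process II | data) = 0.0979856 / 0.170984 ≈ 0.5731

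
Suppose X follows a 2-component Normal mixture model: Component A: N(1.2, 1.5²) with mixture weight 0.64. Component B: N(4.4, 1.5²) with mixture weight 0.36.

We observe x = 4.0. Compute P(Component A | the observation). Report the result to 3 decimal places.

0.244

Posterior ∝ prior × likelihood, so P(k | x) ∝ π_k f_k(x); normalise over all components.
Component likelihoods at x = 4.0:
  p_A = 0.0465781
  p_B = 0.256671
Weight by the priors:
  π_A·p_A = 0.64 × 0.0465781 = 0.02981
  π_B·p_B = 0.36 × 0.256671 = 0.0924016
Normaliser: 0.02981 + 0.0924016 = 0.122212
Responsibility of Component A: 0.02981 / 0.122212 ≈ 0.244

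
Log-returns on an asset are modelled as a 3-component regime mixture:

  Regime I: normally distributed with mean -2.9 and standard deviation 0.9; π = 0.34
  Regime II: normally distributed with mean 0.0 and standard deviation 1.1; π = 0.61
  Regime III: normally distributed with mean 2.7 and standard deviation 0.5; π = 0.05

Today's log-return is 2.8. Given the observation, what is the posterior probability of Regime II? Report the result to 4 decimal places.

0.1814

Posterior ∝ prior × likelihood, so P(k | x) ∝ π_k f_k(x); normalise over all components.
Normal densities:
  f_I = 8.64272e-10
  f_II = 0.0142085
  f_III = 0.782085
Unnormalised posteriors:
  π_I·f_I = 0.34 × 8.64272e-10 = 2.93852e-10
  π_II·f_II = 0.61 × 0.0142085 = 0.00866716
  π_III·f_III = 0.05 × 0.782085 = 0.0391043
Denominator: 2.93852e-10 + 0.00866716 + 0.0391043 = 0.0477714
P(Regime II | the observation) ≈ 0.1814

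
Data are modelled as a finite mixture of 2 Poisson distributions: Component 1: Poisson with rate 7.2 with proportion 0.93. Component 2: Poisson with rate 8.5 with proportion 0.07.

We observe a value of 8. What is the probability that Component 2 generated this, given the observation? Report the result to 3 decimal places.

0.072

Posterior ∝ prior × likelihood, so P(k | x) ∝ P(Z=k) f_k(x); normalise over all components.
Component likelihoods at x = 8:
  p_1 = 0.133727
  p_2 = 0.137508
Unnormalised posteriors:
  P(Z=1)·p_1 = 0.93 × 0.133727 = 0.124366
  P(Z=2)·p_2 = 0.07 × 0.137508 = 0.00962556
Marginal: 0.124366 + 0.00962556 = 0.133992
Responsibility of Component 2: 0.00962556 / 0.133992 ≈ 0.072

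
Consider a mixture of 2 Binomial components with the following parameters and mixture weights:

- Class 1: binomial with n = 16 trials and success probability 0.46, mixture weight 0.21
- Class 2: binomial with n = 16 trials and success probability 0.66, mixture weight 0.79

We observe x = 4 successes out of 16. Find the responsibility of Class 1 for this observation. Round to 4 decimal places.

0.9417

P(component k | x) = π_k·f_k(x) / marginal(x), where marginal(x) = Σ_j π_j·f_j(x).
Component likelihoods at x = 4 successes out of 16:
  p_1 = C(16,4)·0.46^4·0.54^12 = 1820·0.0447746·0.000614788 = 0.0500989
  p_2 = C(16,4)·0.66^4·0.34^12 = 1820·0.189747·2.38642e-06 = 0.000824127
Multiply by the mixture weights:
  π_1·p_1 = 0.21 × 0.0500989 = 0.0105208
  π_2·p_2 = 0.79 × 0.000824127 = 0.00065106
Normaliser: 0.0105208 + 0.00065106 = 0.0111718
P(Class 1 | the observation) ≈ 0.9417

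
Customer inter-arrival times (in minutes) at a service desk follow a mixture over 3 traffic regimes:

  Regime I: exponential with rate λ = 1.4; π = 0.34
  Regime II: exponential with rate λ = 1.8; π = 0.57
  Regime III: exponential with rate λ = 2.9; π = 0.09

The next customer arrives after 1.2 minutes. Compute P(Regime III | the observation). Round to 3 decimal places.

P(component k | x) = π_k·f_k(x) / marginal(x), where marginal(x) = Σ_j π_j·f_j(x).
Component likelihoods at x = 1.2 minutes:
  f_I = 0.260924
  f_II = 0.207585
  f_III = 0.0893415
Prior × likelihood for each component:
  π_I·f_I = 0.34 × 0.260924 = 0.088714
  π_II·f_II = 0.57 × 0.207585 = 0.118324
  π_III·f_III = 0.09 × 0.0893415 = 0.00804073
Normaliser: 0.088714 + 0.118324 + 0.00804073 = 0.215078
So the posterior for Regime III is 0.00804073 / 0.215078 ≈ 0.037.

0.037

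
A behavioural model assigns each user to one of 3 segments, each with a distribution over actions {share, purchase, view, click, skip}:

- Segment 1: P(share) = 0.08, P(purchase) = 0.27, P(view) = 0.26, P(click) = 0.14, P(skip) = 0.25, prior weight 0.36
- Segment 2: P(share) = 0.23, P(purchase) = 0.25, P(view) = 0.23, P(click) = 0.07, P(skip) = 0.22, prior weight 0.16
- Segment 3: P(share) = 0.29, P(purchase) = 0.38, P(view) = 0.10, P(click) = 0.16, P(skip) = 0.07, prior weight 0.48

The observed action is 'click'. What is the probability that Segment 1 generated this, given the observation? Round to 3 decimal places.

0.364

Posterior ∝ prior × likelihood, so P(k | x) ∝ P(Z=k) f_k(x); normalise over all components.
Evaluate each component's likelihood at the observed value:
  f_1 = P(click | comp) = 0.14
  f_2 = P(click | comp) = 0.07
  f_3 = P(click | comp) = 0.16
Multiply by the mixture weights:
  P(Z=1)·f_1 = 0.36 × 0.14 = 0.0504
  P(Z=2)·f_2 = 0.16 × 0.07 = 0.0112
  P(Z=3)·f_3 = 0.48 × 0.16 = 0.0768
Evidence: 0.0504 + 0.0112 + 0.0768 = 0.1384
P(Segment 1 | x) = 0.0504 / 0.1384 ≈ 0.364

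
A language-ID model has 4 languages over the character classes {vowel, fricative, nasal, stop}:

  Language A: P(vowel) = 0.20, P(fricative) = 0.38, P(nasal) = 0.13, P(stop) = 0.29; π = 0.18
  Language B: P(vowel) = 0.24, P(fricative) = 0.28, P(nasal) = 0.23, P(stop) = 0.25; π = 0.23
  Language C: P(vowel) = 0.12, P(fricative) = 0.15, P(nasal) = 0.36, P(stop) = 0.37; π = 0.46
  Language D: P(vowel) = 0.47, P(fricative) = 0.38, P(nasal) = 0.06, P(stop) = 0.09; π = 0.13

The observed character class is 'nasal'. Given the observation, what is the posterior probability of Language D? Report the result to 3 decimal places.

P(component k | x) = π_k·f_k(x) / marginal(x), where marginal(x) = Σ_j π_j·f_j(x).
Evaluate each component's likelihood at the observed value:
  p_A = P(nasal | comp) = 0.13
  p_B = P(nasal | comp) = 0.23
  p_C = P(nasal | comp) = 0.36
  p_D = P(nasal | comp) = 0.06
Weight by the priors:
  π_A·p_A = 0.18 × 0.13 = 0.0234
  π_B·p_B = 0.23 × 0.23 = 0.0529
  π_C·p_C = 0.46 × 0.36 = 0.1656
  π_D·p_D = 0.13 × 0.06 = 0.0078
Evidence: 0.0234 + 0.0529 + 0.1656 + 0.0078 = 0.2497
Responsibility of Language D: 0.0078 / 0.2497 ≈ 0.031

0.031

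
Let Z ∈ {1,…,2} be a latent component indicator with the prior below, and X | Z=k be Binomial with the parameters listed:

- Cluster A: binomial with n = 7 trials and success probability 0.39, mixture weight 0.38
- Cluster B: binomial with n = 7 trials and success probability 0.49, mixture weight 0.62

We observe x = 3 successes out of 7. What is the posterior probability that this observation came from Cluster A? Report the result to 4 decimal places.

0.3874

Posterior ∝ prior × likelihood, so P(k | x) ∝ π_k f_k(x); normalise over all components.
Evaluate each component's likelihood at the observed value:
  L_A = 0.287463
  L_B = 0.278572
Prior × likelihood for each component:
  π_A·L_A = 0.38 × 0.287463 = 0.109236
  π_B·L_B = 0.62 × 0.278572 = 0.172714
Sum: 0.109236 + 0.172714 = 0.28195
So the posterior for Cluster A is 0.109236 / 0.28195 ≈ 0.3874.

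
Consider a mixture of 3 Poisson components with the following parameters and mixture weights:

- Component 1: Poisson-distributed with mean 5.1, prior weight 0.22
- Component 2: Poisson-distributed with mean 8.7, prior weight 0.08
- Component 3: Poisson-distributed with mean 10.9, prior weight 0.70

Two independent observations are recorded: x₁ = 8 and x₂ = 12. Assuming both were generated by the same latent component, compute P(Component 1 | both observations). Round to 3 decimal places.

0.008

Apply Bayes' rule: the posterior for each component is proportional to its prior times its likelihood at x.
Since both observations come from the same component, the likelihood for component k is f_k(x₁)·f_k(x₂).
  L_1 = [e^(−5.1)·5.1^8/8! = 0.0692052] × [0.00394097] = 0.000272736
  L_2 = [e^(−8.7)·8.7^8/8! = 0.135604] × [0.0653931] = 0.00886755
  L_3 = [e^(−10.9)·10.9^8/8! = 0.0912182] × [0.108385] = 0.00988673
Prior × likelihood for each component:
  P(Z=1)·L_1 = 0.22 × 0.000272736 = 6.00019e-05
  P(Z=2)·L_2 = 0.08 × 0.00886755 = 0.000709404
  P(Z=3)·L_3 = 0.70 × 0.00988673 = 0.00692071
Marginal: 6.00019e-05 + 0.000709404 + 0.00692071 = 0.00769012
P(Component 1 | x₁, x₂) ≈ 0.008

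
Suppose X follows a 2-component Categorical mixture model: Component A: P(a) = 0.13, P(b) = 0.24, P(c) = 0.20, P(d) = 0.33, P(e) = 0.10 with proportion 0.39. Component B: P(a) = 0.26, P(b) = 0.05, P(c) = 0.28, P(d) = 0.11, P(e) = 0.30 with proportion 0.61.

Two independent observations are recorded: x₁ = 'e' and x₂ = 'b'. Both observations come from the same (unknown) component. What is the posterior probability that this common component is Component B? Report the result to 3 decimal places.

0.494

Apply Bayes' rule: the posterior for each component is proportional to its prior times its likelihood at x.
Since both observations come from the same component, the likelihood for component k is f_k(x₁)·f_k(x₂).
  p_A = [P(e | comp) = 0.10] × [0.24] = 0.024
  p_B = [P(e | comp) = 0.30] × [0.05] = 0.015
Prior × likelihood for each component:
  π_A·p_A = 0.39 × 0.024 = 0.00936
  π_B·p_B = 0.61 × 0.015 = 0.00915
Normaliser: 0.00936 + 0.00915 = 0.01851
P(Component B | x) ≈ 0.494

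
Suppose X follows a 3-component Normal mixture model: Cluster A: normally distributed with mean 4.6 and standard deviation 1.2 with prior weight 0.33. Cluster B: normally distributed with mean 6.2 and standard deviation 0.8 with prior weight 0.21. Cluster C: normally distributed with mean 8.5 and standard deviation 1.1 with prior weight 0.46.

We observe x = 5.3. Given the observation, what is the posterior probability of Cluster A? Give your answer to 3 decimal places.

By Bayes' theorem, P(k | x) = w_k f_k(x) / Σ_j w_j f_j(x).
Evaluate each component's likelihood at the observed value:
  L_A = 0.280439
  L_B = 0.264846
  L_C = 0.00527038
Prior × likelihood for each component:
  w_A·L_A = 0.33 × 0.280439 = 0.0925449
  w_B·L_B = 0.21 × 0.264846 = 0.0556176
  w_C·L_C = 0.46 × 0.00527038 = 0.00242437
Normaliser: 0.0925449 + 0.0556176 + 0.00242437 = 0.150587
So the posterior for Cluster A is 0.0925449 / 0.150587 ≈ 0.615.

0.615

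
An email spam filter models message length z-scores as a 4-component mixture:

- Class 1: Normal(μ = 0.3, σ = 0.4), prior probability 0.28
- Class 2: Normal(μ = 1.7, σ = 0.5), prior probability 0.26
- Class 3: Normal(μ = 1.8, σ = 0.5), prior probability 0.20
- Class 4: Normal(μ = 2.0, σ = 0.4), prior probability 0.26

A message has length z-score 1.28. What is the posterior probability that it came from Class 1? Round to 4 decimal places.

0.0457

The responsibility of component k is P(Z=k) f_k(x) divided by Σ_j P(Z=j) f_j(x).
Component likelihoods at x = 1.28:
  f_1 = (1/(0.4·√(2π)))·exp(−(1.28−0.3)²/(2·0.4²)) = 0.997356·exp(-3.00125) = 0.0495934
  f_2 = (1/(0.5·√(2π)))·exp(−(1.28−1.7)²/(2·0.5²)) = 0.797885·exp(-0.35280) = 0.560688
  f_3 = (1/(0.5·√(2π)))·exp(−(1.28−1.8)²/(2·0.5²)) = 0.797885·exp(-0.54080) = 0.464594
  f_4 = (1/(0.4·√(2π)))·exp(−(1.28−2.0)²/(2·0.4²)) = 0.997356·exp(-1.62000) = 0.197375
Multiply by the mixture weights:
  P(Z=1)·f_1 = 0.28 × 0.0495934 = 0.0138861
  P(Z=2)·f_2 = 0.26 × 0.560688 = 0.145779
  P(Z=3)·f_3 = 0.20 × 0.464594 = 0.0929188
  P(Z=4)·f_4 = 0.26 × 0.197375 = 0.0513176
Evidence: 0.0138861 + 0.145779 + 0.0929188 + 0.0513176 = 0.303901
P(Class 1 | data) = 0.0138861 / 0.303901 ≈ 0.0457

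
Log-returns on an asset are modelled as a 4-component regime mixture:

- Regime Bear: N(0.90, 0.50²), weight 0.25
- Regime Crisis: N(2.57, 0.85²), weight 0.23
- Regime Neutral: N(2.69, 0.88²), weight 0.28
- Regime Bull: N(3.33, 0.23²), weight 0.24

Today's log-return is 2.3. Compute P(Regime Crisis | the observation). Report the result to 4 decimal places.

Apply Bayes' rule: the posterior for each component is proportional to its prior times its likelihood at x.
Evaluate each component's likelihood at the observed value:
  f_Bear = 0.0158309
  f_Crisis = 0.446253
  f_Neutral = 0.410939
  f_Bull = 7.66184e-05
Prior × likelihood for each component:
  P(Z=Bear)·f_Bear = 0.25 × 0.0158309 = 0.00395773
  P(Z=Crisis)·f_Crisis = 0.23 × 0.446253 = 0.102638
  P(Z=Neutral)·f_Neutral = 0.28 × 0.410939 = 0.115063
  P(Z=Bull)·f_Bull = 0.24 × 7.66184e-05 = 1.83884e-05
Denominator: 0.00395773 + 0.102638 + 0.115063 + 1.83884e-05 = 0.221677
P(Regime Crisis | data) = 0.102638 / 0.221677 ≈ 0.4630

0.4630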